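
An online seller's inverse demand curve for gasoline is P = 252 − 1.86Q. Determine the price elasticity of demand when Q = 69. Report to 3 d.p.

-0.964

At Q = 69, P = 252 − 1.86(69) = 123.66.
dP/dQ = −1.86, so dQ/dP = 1/(−1.86) = -0.538.
ε = (dQ/dP)(P/Q) = (-0.538)(123.66/69).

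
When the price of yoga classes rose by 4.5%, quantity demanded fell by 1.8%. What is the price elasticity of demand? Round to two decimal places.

ε = %ΔQ / %ΔP = (-1.8)/(4.5) = -0.400.

-0.40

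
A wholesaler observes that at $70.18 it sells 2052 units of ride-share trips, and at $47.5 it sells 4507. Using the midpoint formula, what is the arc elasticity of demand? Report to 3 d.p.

ΔQ = 4507 − 2052 = 2455; ΔP = 47.5 − 70.18 = -22.68.
Midpoints: P̄ = 58.84, Q̄ = 3279.5.
ε = (ΔQ/ΔP)(P̄/Q̄) = (2455/-22.68)(58.84/3279.5).

-1.942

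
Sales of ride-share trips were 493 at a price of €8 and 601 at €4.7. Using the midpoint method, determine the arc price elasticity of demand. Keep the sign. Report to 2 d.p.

ΔQ = 601 − 493 = 108; ΔP = 4.7 − 8 = -3.3.
Midpoints: P̄ = 6.35, Q̄ = 547.0.
ε = (ΔQ/ΔP)(P̄/Q̄) = (108/-3.3)(6.35/547.0).

-0.38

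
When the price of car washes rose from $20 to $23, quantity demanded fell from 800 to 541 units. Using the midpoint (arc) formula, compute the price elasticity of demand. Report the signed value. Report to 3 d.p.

ΔQ = 541 − 800 = -259; ΔP = 23 − 20 = 3.
Midpoints: P̄ = 21.50, Q̄ = 670.5.
ε = (ΔQ/ΔP)(P̄/Q̄) = (-259/3)(21.50/670.5).

-2.768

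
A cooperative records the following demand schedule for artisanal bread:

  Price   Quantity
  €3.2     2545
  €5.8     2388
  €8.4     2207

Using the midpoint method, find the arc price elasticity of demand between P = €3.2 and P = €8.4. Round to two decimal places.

At P = 3.2, Q = 2545; at P = 8.4, Q = 2207.
ΔQ = -338, ΔP = 5.2. Midpoints: P̄ = 5.80, Q̄ = 2376.0.
ε = (ΔQ/ΔP)(P̄/Q̄) = (-338/5.2)(5.80/2376.0).

-0.16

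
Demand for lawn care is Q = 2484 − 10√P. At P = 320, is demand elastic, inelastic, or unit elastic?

Q = 2305.115, dQ/dP = -0.280.
ε = (dQ/dP)(P/Q) ≈ -0.039.
|ε| = 0.04 < 1.

inelastic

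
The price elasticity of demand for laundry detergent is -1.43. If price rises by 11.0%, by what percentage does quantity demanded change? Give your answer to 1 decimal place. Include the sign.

-15.7%

%ΔQ ≈ ε × %ΔP = (-1.43)(11.0%) = -15.73%.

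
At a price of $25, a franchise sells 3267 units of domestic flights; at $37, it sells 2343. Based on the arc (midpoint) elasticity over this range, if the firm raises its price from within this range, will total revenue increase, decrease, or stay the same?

Arc ε = (-924/12)(31.00/2805.0) ≈ -0.851.
|ε| = 0.85 < 1, so demand is inelastic. A price rise therefore raises total revenue.

increase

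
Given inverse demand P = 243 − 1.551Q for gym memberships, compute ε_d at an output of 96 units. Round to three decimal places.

At Q = 96, P = 243 − 1.551(96) = 94.10.
dP/dQ = −1.551, so dQ/dP = 1/(−1.551) = -0.645.
ε = (dQ/dP)(P/Q) = (-0.645)(94.10/96).

-0.632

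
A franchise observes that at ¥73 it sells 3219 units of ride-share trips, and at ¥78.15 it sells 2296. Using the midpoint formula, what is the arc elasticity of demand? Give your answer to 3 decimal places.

-4.912

ΔQ = 2296 − 3219 = -923; ΔP = 78.15 − 73 = 5.15.
Midpoints: P̄ = 75.58, Q̄ = 2757.5.
ε = (ΔQ/ΔP)(P̄/Q̄) = (-923/5.15)(75.58/2757.5).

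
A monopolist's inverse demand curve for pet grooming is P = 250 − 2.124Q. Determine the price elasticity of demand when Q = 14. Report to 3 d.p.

At Q = 14, P = 250 − 2.124(14) = 220.26.
dP/dQ = −2.124, so dQ/dP = 1/(−2.124) = -0.471.
ε = (dQ/dP)(P/Q) = (-0.471)(220.26/14).

-7.407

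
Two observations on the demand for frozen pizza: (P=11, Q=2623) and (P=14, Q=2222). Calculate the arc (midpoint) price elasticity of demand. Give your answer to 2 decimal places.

ΔQ = 2222 − 2623 = -401; ΔP = 14 − 11 = 3.
Midpoints: P̄ = 12.50, Q̄ = 2422.5.
ε = (ΔQ/ΔP)(P̄/Q̄) = (-401/3)(12.50/2422.5).

-0.69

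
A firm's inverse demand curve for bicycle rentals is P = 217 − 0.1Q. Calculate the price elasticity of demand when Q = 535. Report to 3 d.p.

-3.056

At Q = 535, P = 217 − 0.1(535) = 163.50.
dP/dQ = −0.1, so dQ/dP = 1/(−0.1) = -10.000.
ε = (dQ/dP)(P/Q) = (-10.000)(163.50/535).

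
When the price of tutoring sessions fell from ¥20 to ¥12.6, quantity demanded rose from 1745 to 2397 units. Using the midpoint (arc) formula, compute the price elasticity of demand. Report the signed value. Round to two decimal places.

ΔQ = 2397 − 1745 = 652; ΔP = 12.6 − 20 = -7.4.
Midpoints: P̄ = 16.30, Q̄ = 2071.0.
ε = (ΔQ/ΔP)(P̄/Q̄) = (652/-7.4)(16.30/2071.0).

-0.69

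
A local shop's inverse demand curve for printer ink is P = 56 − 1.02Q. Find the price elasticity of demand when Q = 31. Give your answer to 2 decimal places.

-0.77

At Q = 31, P = 56 − 1.02(31) = 24.38.
dP/dQ = −1.02, so dQ/dP = 1/(−1.02) = -0.980.
ε = (dQ/dP)(P/Q) = (-0.980)(24.38/31).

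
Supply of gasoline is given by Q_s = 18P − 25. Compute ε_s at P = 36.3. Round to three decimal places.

At P = 36.3, Q_s = 628.40.
dQ_s/dP = 18.
ε_s = (dQ_s/dP)(P/Q_s) = (18)(36.3/628.40).

1.040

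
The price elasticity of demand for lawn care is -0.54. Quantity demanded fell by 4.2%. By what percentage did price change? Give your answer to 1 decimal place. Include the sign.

%ΔP ≈ %ΔQ / ε = (-4.2%)/(-0.54) = 7.78%.

7.8%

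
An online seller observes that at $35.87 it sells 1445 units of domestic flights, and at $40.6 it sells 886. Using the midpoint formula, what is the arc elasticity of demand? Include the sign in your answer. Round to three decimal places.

ΔQ = 886 − 1445 = -559; ΔP = 40.6 − 35.87 = 4.73.
Midpoints: P̄ = 38.23, Q̄ = 1165.5.
ε = (ΔQ/ΔP)(P̄/Q̄) = (-559/4.73)(38.23/1165.5).

-3.877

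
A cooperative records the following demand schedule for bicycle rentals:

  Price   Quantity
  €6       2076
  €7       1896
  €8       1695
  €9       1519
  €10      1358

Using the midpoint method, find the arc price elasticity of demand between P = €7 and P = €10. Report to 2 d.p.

At P = 7, Q = 1896; at P = 10, Q = 1358.
ΔQ = -538, ΔP = 3. Midpoints: P̄ = 8.50, Q̄ = 1627.0.
ε = (ΔQ/ΔP)(P̄/Q̄) = (-538/3)(8.50/1627.0).

-0.94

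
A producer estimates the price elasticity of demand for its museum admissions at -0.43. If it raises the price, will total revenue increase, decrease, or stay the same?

|ε| = 0.43 < 1, so demand is inelastic. A price rise therefore raises total revenue.

increase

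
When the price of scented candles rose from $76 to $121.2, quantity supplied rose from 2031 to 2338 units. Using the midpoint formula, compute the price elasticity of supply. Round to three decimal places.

0.307

ΔQ = 2338 − 2031 = 307; ΔP = 121.2 − 76 = 45.2.
Midpoints: P̄ = 98.60, Q̄ = 2184.5.
ε_s = (ΔQ/ΔP)(P̄/Q̄) = (307/45.2)(98.60/2184.5).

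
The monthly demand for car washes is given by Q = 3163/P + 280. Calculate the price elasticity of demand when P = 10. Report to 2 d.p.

At P = 10, Q = 596.300.
dQ/dP = −3163/P² = -31.630.
ε = (dQ/dP)(P/Q) = (-31.630)(10/596.300).

-0.53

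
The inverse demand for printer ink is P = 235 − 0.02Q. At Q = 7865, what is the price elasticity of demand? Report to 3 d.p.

-0.494

At Q = 7865, P = 235 − 0.02(7865) = 77.70.
dP/dQ = −0.02, so dQ/dP = 1/(−0.02) = -50.000.
ε = (dQ/dP)(P/Q) = (-50.000)(77.70/7865).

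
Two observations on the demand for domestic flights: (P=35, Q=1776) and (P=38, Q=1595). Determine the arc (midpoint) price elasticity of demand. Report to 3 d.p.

ΔQ = 1595 − 1776 = -181; ΔP = 38 − 35 = 3.
Midpoints: P̄ = 36.50, Q̄ = 1685.5.
ε = (ΔQ/ΔP)(P̄/Q̄) = (-181/3)(36.50/1685.5).

-1.307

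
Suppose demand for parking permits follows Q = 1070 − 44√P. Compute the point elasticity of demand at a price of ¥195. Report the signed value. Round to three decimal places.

At P = 195, Q = 455.573.
dQ/dP = −44/(2√P) = -1.575.
ε = (dQ/dP)(P/Q) = (-1.575)(195/455.573).
|ε| < 1, so demand is inelastic at this price.

-0.674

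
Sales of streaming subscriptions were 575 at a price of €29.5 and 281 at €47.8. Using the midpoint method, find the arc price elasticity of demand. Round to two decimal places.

-1.45

ΔQ = 281 − 575 = -294; ΔP = 47.8 − 29.5 = 18.3.
Midpoints: P̄ = 38.65, Q̄ = 428.0.
ε = (ΔQ/ΔP)(P̄/Q̄) = (-294/18.3)(38.65/428.0).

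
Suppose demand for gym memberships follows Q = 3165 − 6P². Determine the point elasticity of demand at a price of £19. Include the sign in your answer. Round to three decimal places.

At P = 19, Q = 999.
dQ/dP = −12P = -228.
ε = (dQ/dP)(P/Q) = (-228)(19/999).

-4.336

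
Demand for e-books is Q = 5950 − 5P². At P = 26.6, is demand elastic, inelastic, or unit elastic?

elastic

Q = 2412.200, dQ/dP = -266.
ε = (dQ/dP)(P/Q) ≈ -2.933.
|ε| = 2.93 > 1.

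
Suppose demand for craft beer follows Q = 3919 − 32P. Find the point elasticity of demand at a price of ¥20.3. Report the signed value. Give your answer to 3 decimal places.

-0.199

At P = 20.3, Q = 3269.400.
dQ/dP = −32.
ε = (dQ/dP)(P/Q) = (-32)(20.3/3269.400).
|ε| < 1, so demand is inelastic at this price.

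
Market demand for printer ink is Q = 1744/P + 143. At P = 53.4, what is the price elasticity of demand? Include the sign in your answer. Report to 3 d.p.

At P = 53.4, Q = 175.659.
dQ/dP = −1744/P² = -0.612.
ε = (dQ/dP)(P/Q) = (-0.612)(53.4/175.659).
|ε| < 1, so demand is inelastic at this price.

-0.186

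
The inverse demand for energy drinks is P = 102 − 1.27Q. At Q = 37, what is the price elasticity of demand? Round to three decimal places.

At Q = 37, P = 102 − 1.27(37) = 55.01.
dP/dQ = −1.27, so dQ/dP = 1/(−1.27) = -0.787.
ε = (dQ/dP)(P/Q) = (-0.787)(55.01/37).

-1.171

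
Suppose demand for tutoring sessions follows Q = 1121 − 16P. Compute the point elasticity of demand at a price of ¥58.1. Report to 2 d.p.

-4.86

At P = 58.1, Q = 191.400.
dQ/dP = −16.
ε = (dQ/dP)(P/Q) = (-16)(58.1/191.400).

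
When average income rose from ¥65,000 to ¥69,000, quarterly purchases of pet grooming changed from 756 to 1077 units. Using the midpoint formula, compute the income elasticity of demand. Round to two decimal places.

ΔQ = 321, ΔI = 4000. Midpoints: Ī = 67,000, Q̄ = 916.5.
ε_I = (ΔQ/ΔI)(Ī/Q̄) = (321/4000)(67000/916.5).

5.87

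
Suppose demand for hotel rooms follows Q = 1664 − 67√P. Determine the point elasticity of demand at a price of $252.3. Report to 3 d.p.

-0.887

At P = 252.3, Q = 599.775.
dQ/dP = −67/(2√P) = -2.109.
ε = (dQ/dP)(P/Q) = (-2.109)(252.3/599.775).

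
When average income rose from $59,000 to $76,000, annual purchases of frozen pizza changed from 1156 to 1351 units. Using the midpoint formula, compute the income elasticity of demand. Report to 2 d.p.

0.62

ΔQ = 195, ΔI = 17000. Midpoints: Ī = 67,500, Q̄ = 1253.5.
ε_I = (ΔQ/ΔI)(Ī/Q̄) = (195/17000)(67500/1253.5).
ε_I > 0, so the good is normal.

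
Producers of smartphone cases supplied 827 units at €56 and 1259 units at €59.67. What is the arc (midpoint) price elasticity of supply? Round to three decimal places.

6.527

ΔQ = 1259 − 827 = 432; ΔP = 59.67 − 56 = 3.67.
Midpoints: P̄ = 57.84, Q̄ = 1043.0.
ε_s = (ΔQ/ΔP)(P̄/Q̄) = (432/3.67)(57.84/1043.0).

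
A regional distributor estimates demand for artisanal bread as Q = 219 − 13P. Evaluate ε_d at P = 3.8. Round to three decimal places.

At P = 3.8, Q = 169.600.
dQ/dP = −13.
ε = (dQ/dP)(P/Q) = (-13)(3.8/169.600).

-0.291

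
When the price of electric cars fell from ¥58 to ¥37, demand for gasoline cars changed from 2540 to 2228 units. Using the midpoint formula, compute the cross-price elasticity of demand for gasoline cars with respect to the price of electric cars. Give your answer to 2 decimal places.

ΔQ_x = 2228 − 2540 = -312; ΔP_y = 37 − 58 = -21.
Midpoints: P̄_y = 47.50, Q̄_x = 2384.0.
ε_xy = (ΔQ_x/ΔP_y)(P̄_y/Q̄_x) = (-312/-21)(47.50/2384.0).

0.30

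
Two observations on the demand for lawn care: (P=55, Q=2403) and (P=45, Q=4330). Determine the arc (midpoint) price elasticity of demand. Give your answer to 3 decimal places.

-2.862

ΔQ = 4330 − 2403 = 1927; ΔP = 45 − 55 = -10.
Midpoints: P̄ = 50.00, Q̄ = 3366.5.
ε = (ΔQ/ΔP)(P̄/Q̄) = (1927/-10)(50.00/3366.5).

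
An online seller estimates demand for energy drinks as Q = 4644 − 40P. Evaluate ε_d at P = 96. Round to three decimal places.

-4.776

At P = 96, Q = 804.
dQ/dP = −40.
ε = (dQ/dP)(P/Q) = (-40)(96/804).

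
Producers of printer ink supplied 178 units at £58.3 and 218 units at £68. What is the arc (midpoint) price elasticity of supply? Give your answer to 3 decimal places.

1.315

ΔQ = 218 − 178 = 40; ΔP = 68 − 58.3 = 9.7.
Midpoints: P̄ = 63.15, Q̄ = 198.0.
ε_s = (ΔQ/ΔP)(P̄/Q̄) = (40/9.7)(63.15/198.0).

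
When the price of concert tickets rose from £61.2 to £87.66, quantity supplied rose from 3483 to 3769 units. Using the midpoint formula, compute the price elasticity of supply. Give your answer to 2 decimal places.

ΔQ = 3769 − 3483 = 286; ΔP = 87.66 − 61.2 = 26.46.
Midpoints: P̄ = 74.43, Q̄ = 3626.0.
ε_s = (ΔQ/ΔP)(P̄/Q̄) = (286/26.46)(74.43/3626.0).

0.22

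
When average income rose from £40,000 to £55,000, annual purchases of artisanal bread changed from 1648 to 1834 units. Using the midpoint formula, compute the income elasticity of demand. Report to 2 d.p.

0.34

ΔQ = 186, ΔI = 15000. Midpoints: Ī = 47,500, Q̄ = 1741.0.
ε_I = (ΔQ/ΔI)(Ī/Q̄) = (186/15000)(47500/1741.0).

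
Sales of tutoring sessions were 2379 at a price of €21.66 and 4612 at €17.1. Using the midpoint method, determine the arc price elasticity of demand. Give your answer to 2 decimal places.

-2.71

ΔQ = 4612 − 2379 = 2233; ΔP = 17.1 − 21.66 = -4.56.
Midpoints: P̄ = 19.38, Q̄ = 3495.5.
ε = (ΔQ/ΔP)(P̄/Q̄) = (2233/-4.56)(19.38/3495.5).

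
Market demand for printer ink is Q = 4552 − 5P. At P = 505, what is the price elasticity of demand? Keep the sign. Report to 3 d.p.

-1.246

At P = 505, Q = 2027.
dQ/dP = −5.
ε = (dQ/dP)(P/Q) = (-5)(505/2027).
|ε| > 1, so demand is elastic at this price.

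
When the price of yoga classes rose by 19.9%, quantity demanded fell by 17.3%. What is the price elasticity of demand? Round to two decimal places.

-0.87

ε = %ΔQ / %ΔP = (-17.3)/(19.9) = -0.869.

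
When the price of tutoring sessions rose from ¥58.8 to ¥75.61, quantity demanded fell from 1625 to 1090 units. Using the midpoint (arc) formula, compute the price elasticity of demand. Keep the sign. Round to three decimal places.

ΔQ = 1090 − 1625 = -535; ΔP = 75.61 − 58.8 = 16.81.
Midpoints: P̄ = 67.20, Q̄ = 1357.5.
ε = (ΔQ/ΔP)(P̄/Q̄) = (-535/16.81)(67.20/1357.5).

-1.576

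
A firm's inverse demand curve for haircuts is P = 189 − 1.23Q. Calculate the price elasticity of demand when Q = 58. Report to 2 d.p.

At Q = 58, P = 189 − 1.23(58) = 117.66.
dP/dQ = −1.23, so dQ/dP = 1/(−1.23) = -0.813.
ε = (dQ/dP)(P/Q) = (-0.813)(117.66/58).

-1.65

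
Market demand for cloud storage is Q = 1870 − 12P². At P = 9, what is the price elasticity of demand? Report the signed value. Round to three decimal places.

At P = 9, Q = 898.
dQ/dP = −24P = -216.
ε = (dQ/dP)(P/Q) = (-216)(9/898).

-2.165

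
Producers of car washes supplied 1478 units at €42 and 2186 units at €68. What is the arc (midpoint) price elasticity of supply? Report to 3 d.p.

0.818

ΔQ = 2186 − 1478 = 708; ΔP = 68 − 42 = 26.
Midpoints: P̄ = 55.00, Q̄ = 1832.0.
ε_s = (ΔQ/ΔP)(P̄/Q̄) = (708/26)(55.00/1832.0).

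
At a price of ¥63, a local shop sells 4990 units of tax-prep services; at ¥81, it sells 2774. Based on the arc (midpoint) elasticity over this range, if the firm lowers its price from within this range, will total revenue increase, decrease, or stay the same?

increase

Arc ε = (-2216/18)(72.00/3882.0) ≈ -2.283.
|ε| = 2.28 > 1, so demand is elastic. A price cut therefore raises total revenue.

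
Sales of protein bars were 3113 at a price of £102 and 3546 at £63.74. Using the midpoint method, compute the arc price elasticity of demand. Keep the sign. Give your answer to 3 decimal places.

ΔQ = 3546 − 3113 = 433; ΔP = 63.74 − 102 = -38.26.
Midpoints: P̄ = 82.87, Q̄ = 3329.5.
ε = (ΔQ/ΔP)(P̄/Q̄) = (433/-38.26)(82.87/3329.5).

-0.282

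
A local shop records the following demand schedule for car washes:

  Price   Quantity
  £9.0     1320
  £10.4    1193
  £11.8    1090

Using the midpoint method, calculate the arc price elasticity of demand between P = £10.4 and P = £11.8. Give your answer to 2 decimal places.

At P = 10.4, Q = 1193; at P = 11.8, Q = 1090.
ΔQ = -103, ΔP = 1.4. Midpoints: P̄ = 11.10, Q̄ = 1141.5.
ε = (ΔQ/ΔP)(P̄/Q̄) = (-103/1.4)(11.10/1141.5).

-0.72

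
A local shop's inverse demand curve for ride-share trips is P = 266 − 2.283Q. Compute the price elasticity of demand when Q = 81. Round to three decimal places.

-0.438

At Q = 81, P = 266 − 2.283(81) = 81.08.
dP/dQ = −2.283, so dQ/dP = 1/(−2.283) = -0.438.
ε = (dQ/dP)(P/Q) = (-0.438)(81.08/81).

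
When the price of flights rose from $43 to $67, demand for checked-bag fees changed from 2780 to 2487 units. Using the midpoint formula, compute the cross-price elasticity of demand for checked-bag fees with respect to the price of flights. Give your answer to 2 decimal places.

ΔQ_x = 2487 − 2780 = -293; ΔP_y = 67 − 43 = 24.
Midpoints: P̄_y = 55.00, Q̄_x = 2633.5.
ε_xy = (ΔQ_x/ΔP_y)(P̄_y/Q̄_x) = (-293/24)(55.00/2633.5).
ε_xy < 0, so the goods are complements.

-0.25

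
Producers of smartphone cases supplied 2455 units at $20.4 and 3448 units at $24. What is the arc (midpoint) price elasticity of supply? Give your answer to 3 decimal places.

ΔQ = 3448 − 2455 = 993; ΔP = 24 − 20.4 = 3.6.
Midpoints: P̄ = 22.20, Q̄ = 2951.5.
ε_s = (ΔQ/ΔP)(P̄/Q̄) = (993/3.6)(22.20/2951.5).

2.075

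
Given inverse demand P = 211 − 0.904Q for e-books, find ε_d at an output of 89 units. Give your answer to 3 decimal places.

-1.623

At Q = 89, P = 211 − 0.904(89) = 130.54.
dP/dQ = −0.904, so dQ/dP = 1/(−0.904) = -1.106.
ε = (dQ/dP)(P/Q) = (-1.106)(130.54/89).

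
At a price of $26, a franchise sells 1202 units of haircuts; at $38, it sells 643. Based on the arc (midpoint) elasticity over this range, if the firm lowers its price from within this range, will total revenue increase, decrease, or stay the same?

Arc ε = (-559/12)(32.00/922.5) ≈ -1.616.
|ε| = 1.62 > 1, so demand is elastic. A price cut therefore raises total revenue.

increase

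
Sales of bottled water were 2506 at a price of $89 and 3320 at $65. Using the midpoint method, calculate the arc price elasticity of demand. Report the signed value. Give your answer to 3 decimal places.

-0.897

ΔQ = 3320 − 2506 = 814; ΔP = 65 − 89 = -24.
Midpoints: P̄ = 77.00, Q̄ = 2913.0.
ε = (ΔQ/ΔP)(P̄/Q̄) = (814/-24)(77.00/2913.0).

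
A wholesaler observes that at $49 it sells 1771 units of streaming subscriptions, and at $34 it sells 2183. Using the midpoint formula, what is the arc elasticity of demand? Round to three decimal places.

-0.577

ΔQ = 2183 − 1771 = 412; ΔP = 34 − 49 = -15.
Midpoints: P̄ = 41.50, Q̄ = 1977.0.
ε = (ΔQ/ΔP)(P̄/Q̄) = (412/-15)(41.50/1977.0).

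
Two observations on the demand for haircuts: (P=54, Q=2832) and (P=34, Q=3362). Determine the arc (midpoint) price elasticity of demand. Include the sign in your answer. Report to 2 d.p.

-0.38

ΔQ = 3362 − 2832 = 530; ΔP = 34 − 54 = -20.
Midpoints: P̄ = 44.00, Q̄ = 3097.0.
ε = (ΔQ/ΔP)(P̄/Q̄) = (530/-20)(44.00/3097.0).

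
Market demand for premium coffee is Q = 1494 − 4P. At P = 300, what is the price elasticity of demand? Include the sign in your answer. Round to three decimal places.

-4.082

At P = 300, Q = 294.
dQ/dP = −4.
ε = (dQ/dP)(P/Q) = (-4)(300/294).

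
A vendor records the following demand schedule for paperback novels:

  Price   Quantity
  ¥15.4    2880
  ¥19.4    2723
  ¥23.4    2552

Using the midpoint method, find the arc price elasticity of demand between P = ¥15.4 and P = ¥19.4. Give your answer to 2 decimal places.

At P = 15.4, Q = 2880; at P = 19.4, Q = 2723.
ΔQ = -157, ΔP = 4.0. Midpoints: P̄ = 17.40, Q̄ = 2801.5.
ε = (ΔQ/ΔP)(P̄/Q̄) = (-157/4.0)(17.40/2801.5).

-0.24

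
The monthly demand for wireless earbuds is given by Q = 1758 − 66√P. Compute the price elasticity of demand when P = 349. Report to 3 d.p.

At P = 349, Q = 525.018.
dQ/dP = −66/(2√P) = -1.766.
ε = (dQ/dP)(P/Q) = (-1.766)(349/525.018).

-1.174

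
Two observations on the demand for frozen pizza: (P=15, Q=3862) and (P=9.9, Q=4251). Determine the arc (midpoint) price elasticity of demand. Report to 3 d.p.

-0.234

ΔQ = 4251 − 3862 = 389; ΔP = 9.9 − 15 = -5.1.
Midpoints: P̄ = 12.45, Q̄ = 4056.5.
ε = (ΔQ/ΔP)(P̄/Q̄) = (389/-5.1)(12.45/4056.5).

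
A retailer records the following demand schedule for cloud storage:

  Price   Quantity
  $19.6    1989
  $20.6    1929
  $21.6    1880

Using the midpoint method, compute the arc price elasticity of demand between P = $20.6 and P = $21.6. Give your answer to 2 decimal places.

At P = 20.6, Q = 1929; at P = 21.6, Q = 1880.
ΔQ = -49, ΔP = 1.0. Midpoints: P̄ = 21.10, Q̄ = 1904.5.
ε = (ΔQ/ΔP)(P̄/Q̄) = (-49/1.0)(21.10/1904.5).

-0.54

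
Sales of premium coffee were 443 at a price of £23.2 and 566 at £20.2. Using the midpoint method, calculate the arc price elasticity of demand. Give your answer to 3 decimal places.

-1.764

ΔQ = 566 − 443 = 123; ΔP = 20.2 − 23.2 = -3.
Midpoints: P̄ = 21.70, Q̄ = 504.5.
ε = (ΔQ/ΔP)(P̄/Q̄) = (123/-3)(21.70/504.5).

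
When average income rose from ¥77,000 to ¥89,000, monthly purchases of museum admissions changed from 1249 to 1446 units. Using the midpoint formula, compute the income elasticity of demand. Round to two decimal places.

ΔQ = 197, ΔI = 12000. Midpoints: Ī = 83,000, Q̄ = 1347.5.
ε_I = (ΔQ/ΔI)(Ī/Q̄) = (197/12000)(83000/1347.5).

1.01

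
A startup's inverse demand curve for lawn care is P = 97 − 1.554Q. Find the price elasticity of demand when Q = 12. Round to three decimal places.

-4.202

At Q = 12, P = 97 − 1.554(12) = 78.35.
dP/dQ = −1.554, so dQ/dP = 1/(−1.554) = -0.644.
ε = (dQ/dP)(P/Q) = (-0.644)(78.35/12).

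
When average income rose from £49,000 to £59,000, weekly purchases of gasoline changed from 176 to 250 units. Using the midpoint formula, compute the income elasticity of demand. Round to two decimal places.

1.88

ΔQ = 74, ΔI = 10000. Midpoints: Ī = 54,000, Q̄ = 213.0.
ε_I = (ΔQ/ΔI)(Ī/Q̄) = (74/10000)(54000/213.0).
ε_I > 0, so the good is normal.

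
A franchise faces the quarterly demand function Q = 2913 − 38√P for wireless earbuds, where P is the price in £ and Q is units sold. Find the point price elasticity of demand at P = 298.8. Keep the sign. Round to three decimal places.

At P = 298.8, Q = 2256.138.
dQ/dP = −38/(2√P) = -1.099.
ε = (dQ/dP)(P/Q) = (-1.099)(298.8/2256.138).

-0.146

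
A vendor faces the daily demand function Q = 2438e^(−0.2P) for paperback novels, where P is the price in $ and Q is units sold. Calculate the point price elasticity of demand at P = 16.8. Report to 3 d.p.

-3.360

At P = 16.8, Q = 84.685.
dQ/dP = −0.2·2438e^(−0.2P) = −0.2Q = -16.937.
ε = (dQ/dP)(P/Q) = (-16.937)(16.8/84.685).
|ε| > 1, so demand is elastic at this price.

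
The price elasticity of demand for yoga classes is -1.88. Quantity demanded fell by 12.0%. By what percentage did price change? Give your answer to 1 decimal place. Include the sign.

%ΔP ≈ %ΔQ / ε = (-12.0%)/(-1.88) = 6.38%.

6.4%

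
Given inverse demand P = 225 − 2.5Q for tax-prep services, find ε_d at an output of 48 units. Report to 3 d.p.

-0.875

At Q = 48, P = 225 − 2.5(48) = 105.00.
dP/dQ = −2.5, so dQ/dP = 1/(−2.5) = -0.400.
ε = (dQ/dP)(P/Q) = (-0.400)(105.00/48).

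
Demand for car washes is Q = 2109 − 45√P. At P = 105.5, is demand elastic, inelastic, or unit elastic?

inelastic

Q = 1646.791, dQ/dP = -2.191.
ε = (dQ/dP)(P/Q) ≈ -0.140.
|ε| = 0.14 < 1.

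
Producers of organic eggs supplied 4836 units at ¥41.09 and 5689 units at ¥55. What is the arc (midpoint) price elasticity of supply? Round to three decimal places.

0.560

ΔQ = 5689 − 4836 = 853; ΔP = 55 − 41.09 = 13.91.
Midpoints: P̄ = 48.05, Q̄ = 5262.5.
ε_s = (ΔQ/ΔP)(P̄/Q̄) = (853/13.91)(48.05/5262.5).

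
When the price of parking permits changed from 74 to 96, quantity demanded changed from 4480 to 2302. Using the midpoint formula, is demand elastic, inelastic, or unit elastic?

elastic

Arc ε ≈ -2.482.
|ε| = 2.48 > 1.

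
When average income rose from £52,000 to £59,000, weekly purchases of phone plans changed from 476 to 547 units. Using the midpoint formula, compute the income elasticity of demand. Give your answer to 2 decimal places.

1.10

ΔQ = 71, ΔI = 7000. Midpoints: Ī = 55,500, Q̄ = 511.5.
ε_I = (ΔQ/ΔI)(Ī/Q̄) = (71/7000)(55500/511.5).
ε_I > 0, so the good is normal.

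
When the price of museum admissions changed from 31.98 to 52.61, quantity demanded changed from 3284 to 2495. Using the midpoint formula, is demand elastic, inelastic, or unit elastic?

inelastic

Arc ε ≈ -0.560.
|ε| = 0.56 < 1.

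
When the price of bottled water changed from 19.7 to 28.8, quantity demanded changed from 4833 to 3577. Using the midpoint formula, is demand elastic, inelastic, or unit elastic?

inelastic

Arc ε ≈ -0.796.
|ε| = 0.80 < 1.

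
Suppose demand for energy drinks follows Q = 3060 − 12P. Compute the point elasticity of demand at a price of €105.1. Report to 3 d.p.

-0.701

At P = 105.1, Q = 1798.800.
dQ/dP = −12.
ε = (dQ/dP)(P/Q) = (-12)(105.1/1798.800).
|ε| < 1, so demand is inelastic at this price.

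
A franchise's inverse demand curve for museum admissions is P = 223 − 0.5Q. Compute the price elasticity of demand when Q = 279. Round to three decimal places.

-0.599

At Q = 279, P = 223 − 0.5(279) = 83.50.
dP/dQ = −0.5, so dQ/dP = 1/(−0.5) = -2.000.
ε = (dQ/dP)(P/Q) = (-2.000)(83.50/279).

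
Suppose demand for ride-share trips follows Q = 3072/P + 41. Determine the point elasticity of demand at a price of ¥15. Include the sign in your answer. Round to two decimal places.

At P = 15, Q = 245.800.
dQ/dP = −3072/P² = -13.653.
ε = (dQ/dP)(P/Q) = (-13.653)(15/245.800).

-0.83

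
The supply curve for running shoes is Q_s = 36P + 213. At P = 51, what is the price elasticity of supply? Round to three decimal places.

0.896

At P = 51, Q_s = 2049.
dQ_s/dP = 36.
ε_s = (dQ_s/dP)(P/Q_s) = (36)(51/2049).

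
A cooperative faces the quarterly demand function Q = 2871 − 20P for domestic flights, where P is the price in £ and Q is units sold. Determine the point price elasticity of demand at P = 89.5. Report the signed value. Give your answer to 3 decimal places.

At P = 89.5, Q = 1081.
dQ/dP = −20.
ε = (dQ/dP)(P/Q) = (-20)(89.5/1081).

-1.656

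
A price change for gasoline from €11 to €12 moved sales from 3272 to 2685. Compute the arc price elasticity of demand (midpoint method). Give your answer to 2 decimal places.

-2.27

ΔQ = 2685 − 3272 = -587; ΔP = 12 − 11 = 1.
Midpoints: P̄ = 11.50, Q̄ = 2978.5.
ε = (ΔQ/ΔP)(P̄/Q̄) = (-587/1)(11.50/2978.5).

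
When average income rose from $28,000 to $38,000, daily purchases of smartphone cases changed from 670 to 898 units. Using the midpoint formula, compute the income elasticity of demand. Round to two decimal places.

0.96

ΔQ = 228, ΔI = 10000. Midpoints: Ī = 33,000, Q̄ = 784.0.
ε_I = (ΔQ/ΔI)(Ī/Q̄) = (228/10000)(33000/784.0).
ε_I > 0, so the good is normal.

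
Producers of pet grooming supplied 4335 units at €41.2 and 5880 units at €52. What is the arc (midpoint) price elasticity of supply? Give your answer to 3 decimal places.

ΔQ = 5880 − 4335 = 1545; ΔP = 52 − 41.2 = 10.8.
Midpoints: P̄ = 46.60, Q̄ = 5107.5.
ε_s = (ΔQ/ΔP)(P̄/Q̄) = (1545/10.8)(46.60/5107.5).

1.305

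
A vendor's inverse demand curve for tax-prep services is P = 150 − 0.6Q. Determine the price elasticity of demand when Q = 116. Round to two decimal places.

At Q = 116, P = 150 − 0.6(116) = 80.40.
dP/dQ = −0.6, so dQ/dP = 1/(−0.6) = -1.667.
ε = (dQ/dP)(P/Q) = (-1.667)(80.40/116).

-1.16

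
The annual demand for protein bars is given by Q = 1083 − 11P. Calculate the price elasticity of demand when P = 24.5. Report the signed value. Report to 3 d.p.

At P = 24.5, Q = 813.500.
dQ/dP = −11.
ε = (dQ/dP)(P/Q) = (-11)(24.5/813.500).
|ε| < 1, so demand is inelastic at this price.

-0.331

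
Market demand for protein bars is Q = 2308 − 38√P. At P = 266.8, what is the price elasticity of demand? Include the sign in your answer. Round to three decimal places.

At P = 266.8, Q = 1687.307.
dQ/dP = −38/(2√P) = -1.163.
ε = (dQ/dP)(P/Q) = (-1.163)(266.8/1687.307).
|ε| < 1, so demand is inelastic at this price.

-0.184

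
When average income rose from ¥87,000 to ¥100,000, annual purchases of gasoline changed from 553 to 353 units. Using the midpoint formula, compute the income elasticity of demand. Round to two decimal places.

ΔQ = -200, ΔI = 13000. Midpoints: Ī = 93,500, Q̄ = 453.0.
ε_I = (ΔQ/ΔI)(Ī/Q̄) = (-200/13000)(93500/453.0).

-3.18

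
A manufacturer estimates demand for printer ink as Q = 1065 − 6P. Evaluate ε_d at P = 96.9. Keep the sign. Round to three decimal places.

-1.202

At P = 96.9, Q = 483.600.
dQ/dP = −6.
ε = (dQ/dP)(P/Q) = (-6)(96.9/483.600).
|ε| > 1, so demand is elastic at this price.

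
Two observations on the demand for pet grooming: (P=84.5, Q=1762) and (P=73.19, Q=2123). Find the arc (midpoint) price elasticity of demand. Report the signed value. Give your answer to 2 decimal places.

-1.30

ΔQ = 2123 − 1762 = 361; ΔP = 73.19 − 84.5 = -11.31.
Midpoints: P̄ = 78.84, Q̄ = 1942.5.
ε = (ΔQ/ΔP)(P̄/Q̄) = (361/-11.31)(78.84/1942.5).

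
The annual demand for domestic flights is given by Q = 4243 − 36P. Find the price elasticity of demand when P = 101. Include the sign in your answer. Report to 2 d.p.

At P = 101, Q = 607.
dQ/dP = −36.
ε = (dQ/dP)(P/Q) = (-36)(101/607).

-5.99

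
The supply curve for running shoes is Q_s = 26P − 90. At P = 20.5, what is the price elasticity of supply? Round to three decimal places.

1.203

At P = 20.5, Q_s = 443.
dQ_s/dP = 26.
ε_s = (dQ_s/dP)(P/Q_s) = (26)(20.5/443).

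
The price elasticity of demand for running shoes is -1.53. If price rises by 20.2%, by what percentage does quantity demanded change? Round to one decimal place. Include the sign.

%ΔQ ≈ ε × %ΔP = (-1.53)(20.2%) = -30.91%.

-30.9%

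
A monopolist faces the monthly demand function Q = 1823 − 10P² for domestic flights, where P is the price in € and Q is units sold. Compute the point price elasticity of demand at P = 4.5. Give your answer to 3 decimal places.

-0.250

At P = 4.5, Q = 1620.500.
dQ/dP = −20P = -90.
ε = (dQ/dP)(P/Q) = (-90)(4.5/1620.500).
|ε| < 1, so demand is inelastic at this price.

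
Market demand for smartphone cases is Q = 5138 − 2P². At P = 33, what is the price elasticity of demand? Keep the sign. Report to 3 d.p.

-1.472

At P = 33, Q = 2960.
dQ/dP = −4P = -132.
ε = (dQ/dP)(P/Q) = (-132)(33/2960).
|ε| > 1, so demand is elastic at this price.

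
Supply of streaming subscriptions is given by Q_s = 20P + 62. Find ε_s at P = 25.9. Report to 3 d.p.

0.893

At P = 25.9, Q_s = 580.
dQ_s/dP = 20.
ε_s = (dQ_s/dP)(P/Q_s) = (20)(25.9/580).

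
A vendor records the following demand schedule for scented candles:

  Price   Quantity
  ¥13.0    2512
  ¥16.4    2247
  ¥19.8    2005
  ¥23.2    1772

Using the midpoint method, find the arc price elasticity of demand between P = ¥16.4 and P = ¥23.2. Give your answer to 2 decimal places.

At P = 16.4, Q = 2247; at P = 23.2, Q = 1772.
ΔQ = -475, ΔP = 6.8. Midpoints: P̄ = 19.80, Q̄ = 2009.5.
ε = (ΔQ/ΔP)(P̄/Q̄) = (-475/6.8)(19.80/2009.5).

-0.69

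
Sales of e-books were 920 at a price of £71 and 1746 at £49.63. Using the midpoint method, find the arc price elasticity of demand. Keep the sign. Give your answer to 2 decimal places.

ΔQ = 1746 − 920 = 826; ΔP = 49.63 − 71 = -21.37.
Midpoints: P̄ = 60.31, Q̄ = 1333.0.
ε = (ΔQ/ΔP)(P̄/Q̄) = (826/-21.37)(60.31/1333.0).

-1.75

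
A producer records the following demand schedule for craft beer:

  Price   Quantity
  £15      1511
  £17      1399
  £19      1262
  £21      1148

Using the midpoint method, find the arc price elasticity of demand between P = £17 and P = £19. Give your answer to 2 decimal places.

-0.93

At P = 17, Q = 1399; at P = 19, Q = 1262.
ΔQ = -137, ΔP = 2. Midpoints: P̄ = 18.00, Q̄ = 1330.5.
ε = (ΔQ/ΔP)(P̄/Q̄) = (-137/2)(18.00/1330.5).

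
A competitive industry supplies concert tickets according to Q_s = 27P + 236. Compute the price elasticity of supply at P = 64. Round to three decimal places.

0.880

At P = 64, Q_s = 1964.
dQ_s/dP = 27.
ε_s = (dQ_s/dP)(P/Q_s) = (27)(64/1964).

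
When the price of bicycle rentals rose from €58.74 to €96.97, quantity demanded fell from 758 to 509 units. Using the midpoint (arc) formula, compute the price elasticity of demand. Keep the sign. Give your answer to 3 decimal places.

-0.800

ΔQ = 509 − 758 = -249; ΔP = 96.97 − 58.74 = 38.23.
Midpoints: P̄ = 77.86, Q̄ = 633.5.
ε = (ΔQ/ΔP)(P̄/Q̄) = (-249/38.23)(77.86/633.5).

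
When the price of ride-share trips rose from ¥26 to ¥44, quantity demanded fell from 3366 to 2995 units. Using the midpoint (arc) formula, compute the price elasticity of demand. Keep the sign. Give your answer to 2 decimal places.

-0.23

ΔQ = 2995 − 3366 = -371; ΔP = 44 − 26 = 18.
Midpoints: P̄ = 35.00, Q̄ = 3180.5.
ε = (ΔQ/ΔP)(P̄/Q̄) = (-371/18)(35.00/3180.5).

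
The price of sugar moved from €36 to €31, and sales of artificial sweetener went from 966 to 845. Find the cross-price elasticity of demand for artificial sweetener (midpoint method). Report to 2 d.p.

ΔQ_x = 845 − 966 = -121; ΔP_y = 31 − 36 = -5.
Midpoints: P̄_y = 33.50, Q̄_x = 905.5.
ε_xy = (ΔQ_x/ΔP_y)(P̄_y/Q̄_x) = (-121/-5)(33.50/905.5).

0.90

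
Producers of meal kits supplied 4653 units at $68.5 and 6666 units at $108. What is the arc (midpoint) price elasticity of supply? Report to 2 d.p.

0.79

ΔQ = 6666 − 4653 = 2013; ΔP = 108 − 68.5 = 39.5.
Midpoints: P̄ = 88.25, Q̄ = 5659.5.
ε_s = (ΔQ/ΔP)(P̄/Q̄) = (2013/39.5)(88.25/5659.5).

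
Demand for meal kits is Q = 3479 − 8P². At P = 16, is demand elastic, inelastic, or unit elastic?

Q = 1431, dQ/dP = -256.
ε = (dQ/dP)(P/Q) ≈ -2.862.
|ε| = 2.86 > 1.

elastic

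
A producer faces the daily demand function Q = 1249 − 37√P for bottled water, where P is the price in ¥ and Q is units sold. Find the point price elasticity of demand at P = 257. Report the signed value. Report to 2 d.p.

-0.45

At P = 257, Q = 655.845.
dQ/dP = −37/(2√P) = -1.154.
ε = (dQ/dP)(P/Q) = (-1.154)(257/655.845).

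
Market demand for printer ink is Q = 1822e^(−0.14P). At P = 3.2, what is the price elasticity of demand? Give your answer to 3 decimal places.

At P = 3.2, Q = 1164.084.
dQ/dP = −0.14·1822e^(−0.14P) = −0.14Q = -162.972.
ε = (dQ/dP)(P/Q) = (-162.972)(3.2/1164.084).

-0.448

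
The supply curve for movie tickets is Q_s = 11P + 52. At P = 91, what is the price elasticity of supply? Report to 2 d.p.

0.95

At P = 91, Q_s = 1053.
dQ_s/dP = 11.
ε_s = (dQ_s/dP)(P/Q_s) = (11)(91/1053).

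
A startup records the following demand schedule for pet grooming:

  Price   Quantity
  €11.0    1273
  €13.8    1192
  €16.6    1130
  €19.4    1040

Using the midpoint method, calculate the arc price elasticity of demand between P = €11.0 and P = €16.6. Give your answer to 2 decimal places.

At P = 11.0, Q = 1273; at P = 16.6, Q = 1130.
ΔQ = -143, ΔP = 5.6. Midpoints: P̄ = 13.80, Q̄ = 1201.5.
ε = (ΔQ/ΔP)(P̄/Q̄) = (-143/5.6)(13.80/1201.5).

-0.29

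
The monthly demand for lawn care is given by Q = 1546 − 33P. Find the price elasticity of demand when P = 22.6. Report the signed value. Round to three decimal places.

At P = 22.6, Q = 800.200.
dQ/dP = −33.
ε = (dQ/dP)(P/Q) = (-33)(22.6/800.200).

-0.932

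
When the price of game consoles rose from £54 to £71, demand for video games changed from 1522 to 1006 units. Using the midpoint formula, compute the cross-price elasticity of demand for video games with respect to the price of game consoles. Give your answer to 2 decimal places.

-1.50

ΔQ_x = 1006 − 1522 = -516; ΔP_y = 71 − 54 = 17.
Midpoints: P̄_y = 62.50, Q̄_x = 1264.0.
ε_xy = (ΔQ_x/ΔP_y)(P̄_y/Q̄_x) = (-516/17)(62.50/1264.0).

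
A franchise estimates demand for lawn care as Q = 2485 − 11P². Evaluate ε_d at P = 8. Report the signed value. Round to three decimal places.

-0.791

At P = 8, Q = 1781.
dQ/dP = −22P = -176.
ε = (dQ/dP)(P/Q) = (-176)(8/1781).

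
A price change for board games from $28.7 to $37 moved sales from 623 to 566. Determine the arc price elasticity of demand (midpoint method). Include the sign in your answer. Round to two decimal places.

ΔQ = 566 − 623 = -57; ΔP = 37 − 28.7 = 8.3.
Midpoints: P̄ = 32.85, Q̄ = 594.5.
ε = (ΔQ/ΔP)(P̄/Q̄) = (-57/8.3)(32.85/594.5).

-0.38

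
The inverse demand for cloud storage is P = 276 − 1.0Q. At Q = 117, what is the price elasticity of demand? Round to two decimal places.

At Q = 117, P = 276 − 1.0(117) = 159.00.
dP/dQ = −1.0, so dQ/dP = 1/(−1.0) = -1.000.
ε = (dQ/dP)(P/Q) = (-1.000)(159.00/117).

-1.36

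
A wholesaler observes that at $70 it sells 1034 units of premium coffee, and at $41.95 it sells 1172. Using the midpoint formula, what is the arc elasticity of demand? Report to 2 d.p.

ΔQ = 1172 − 1034 = 138; ΔP = 41.95 − 70 = -28.05.
Midpoints: P̄ = 55.98, Q̄ = 1103.0.
ε = (ΔQ/ΔP)(P̄/Q̄) = (138/-28.05)(55.98/1103.0).

-0.25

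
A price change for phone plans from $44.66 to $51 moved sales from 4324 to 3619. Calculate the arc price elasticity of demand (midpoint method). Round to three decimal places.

ΔQ = 3619 − 4324 = -705; ΔP = 51 − 44.66 = 6.34.
Midpoints: P̄ = 47.83, Q̄ = 3971.5.
ε = (ΔQ/ΔP)(P̄/Q̄) = (-705/6.34)(47.83/3971.5).

-1.339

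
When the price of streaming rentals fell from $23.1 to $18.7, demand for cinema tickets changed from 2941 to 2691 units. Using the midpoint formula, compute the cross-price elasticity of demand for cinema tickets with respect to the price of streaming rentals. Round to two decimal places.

ΔQ_x = 2691 − 2941 = -250; ΔP_y = 18.7 − 23.1 = -4.4.
Midpoints: P̄_y = 20.90, Q̄_x = 2816.0.
ε_xy = (ΔQ_x/ΔP_y)(P̄_y/Q̄_x) = (-250/-4.4)(20.90/2816.0).

0.42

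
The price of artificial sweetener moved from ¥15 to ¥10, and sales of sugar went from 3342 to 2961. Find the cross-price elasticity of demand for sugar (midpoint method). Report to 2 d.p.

ΔQ_x = 2961 − 3342 = -381; ΔP_y = 10 − 15 = -5.
Midpoints: P̄_y = 12.50, Q̄_x = 3151.5.
ε_xy = (ΔQ_x/ΔP_y)(P̄_y/Q̄_x) = (-381/-5)(12.50/3151.5).

0.30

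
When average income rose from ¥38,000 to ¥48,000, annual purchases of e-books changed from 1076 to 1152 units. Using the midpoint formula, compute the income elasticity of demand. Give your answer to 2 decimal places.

ΔQ = 76, ΔI = 10000. Midpoints: Ī = 43,000, Q̄ = 1114.0.
ε_I = (ΔQ/ΔI)(Ī/Q̄) = (76/10000)(43000/1114.0).

0.29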